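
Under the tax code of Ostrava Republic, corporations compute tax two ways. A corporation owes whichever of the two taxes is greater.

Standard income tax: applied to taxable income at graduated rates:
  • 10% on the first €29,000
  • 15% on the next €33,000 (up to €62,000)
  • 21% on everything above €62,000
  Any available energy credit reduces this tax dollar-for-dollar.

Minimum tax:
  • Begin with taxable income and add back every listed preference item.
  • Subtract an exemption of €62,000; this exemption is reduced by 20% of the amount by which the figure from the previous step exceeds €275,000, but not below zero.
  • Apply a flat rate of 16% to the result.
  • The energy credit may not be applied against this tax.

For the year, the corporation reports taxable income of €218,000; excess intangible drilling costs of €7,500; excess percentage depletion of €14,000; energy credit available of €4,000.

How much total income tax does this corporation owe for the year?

€36,610

Minimum tax:
  Adjusted income: €218,000 + €7,500 + €14,000 = €239,500
  Exemption: €239,500 ≤ €275,000, so full €62,000 applies
  Base: €239,500 − €62,000 = €177,500
  €177,500 × 16% = €28,400

Standard income tax:
  €29,000 × 10% = €2,900
  €33,000 × 15% = €4,950
  €156,000 × 21% = €32,760
  → €40,610
  Less energy credit €4,000 → €36,610

€36,610 > €28,400, so the standard income tax governs.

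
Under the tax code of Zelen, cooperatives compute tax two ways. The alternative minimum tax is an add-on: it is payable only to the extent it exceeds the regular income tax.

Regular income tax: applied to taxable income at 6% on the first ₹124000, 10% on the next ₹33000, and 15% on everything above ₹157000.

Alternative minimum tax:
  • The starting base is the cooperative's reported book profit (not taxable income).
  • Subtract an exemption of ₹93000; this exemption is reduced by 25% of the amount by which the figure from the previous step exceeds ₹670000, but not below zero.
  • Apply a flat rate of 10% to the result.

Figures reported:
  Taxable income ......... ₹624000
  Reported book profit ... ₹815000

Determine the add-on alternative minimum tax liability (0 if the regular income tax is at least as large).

₹0

Regular income tax:
  ₹124000 × 6% = ₹7440
  ₹33000 × 10% = ₹3300
  ₹467000 × 15% = ₹70050
  → ₹80790

Alternative minimum tax:
  Base (reported book profit): ₹815000
  Exemption: ₹93000 − 25% × (₹815000 − ₹670000) = ₹93000 − ₹36250 = ₹56750
  Base: ₹815000 − ₹56750 = ₹758250
  ₹758250 × 10% = ₹75825

₹75825 ≤ ₹80790, so no add-on is due.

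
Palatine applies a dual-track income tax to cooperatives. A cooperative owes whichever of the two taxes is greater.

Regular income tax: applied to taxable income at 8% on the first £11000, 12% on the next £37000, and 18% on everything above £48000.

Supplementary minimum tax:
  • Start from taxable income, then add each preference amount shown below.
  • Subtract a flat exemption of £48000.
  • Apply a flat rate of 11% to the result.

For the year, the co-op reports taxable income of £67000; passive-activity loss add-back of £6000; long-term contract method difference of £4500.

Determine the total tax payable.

£8740

Supplementary minimum tax:
  Adjusted income: £67000 + £6000 + £4500 = £77500
  Less exemption £48000 → base £29500
  £29500 × 11% = £3245

Regular income tax:
  £11000 × 8% = £880
  £37000 × 12% = £4440
  £19000 × 18% = £3420
  → £8740

£8740 > £3245, so the regular income tax governs.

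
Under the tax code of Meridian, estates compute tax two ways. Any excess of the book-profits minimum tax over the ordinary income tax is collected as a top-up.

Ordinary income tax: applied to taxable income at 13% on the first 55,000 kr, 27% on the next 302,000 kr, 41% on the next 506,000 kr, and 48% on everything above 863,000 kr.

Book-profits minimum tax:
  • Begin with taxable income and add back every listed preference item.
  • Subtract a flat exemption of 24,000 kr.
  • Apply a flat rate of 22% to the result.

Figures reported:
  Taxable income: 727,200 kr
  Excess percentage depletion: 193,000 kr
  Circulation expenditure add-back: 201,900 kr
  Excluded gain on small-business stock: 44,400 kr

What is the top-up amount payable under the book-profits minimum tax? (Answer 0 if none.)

10,878 kr

Book-profits minimum tax:
  Adjusted income: 727,200 kr + 193,000 kr + 201,900 kr + 44,400 kr = 1,166,500 kr
  Less exemption 24,000 kr → base 1,142,500 kr
  1,142,500 kr × 22% = 251,350 kr

Ordinary income tax:
  55,000 kr × 13% = 7,150 kr
  302,000 kr × 27% = 81,540 kr
  370,200 kr × 41% = 151,782 kr
  → 240,472 kr

Excess of book-profits minimum tax over ordinary income tax: 251,350 kr − 240,472 kr = 10,878 kr.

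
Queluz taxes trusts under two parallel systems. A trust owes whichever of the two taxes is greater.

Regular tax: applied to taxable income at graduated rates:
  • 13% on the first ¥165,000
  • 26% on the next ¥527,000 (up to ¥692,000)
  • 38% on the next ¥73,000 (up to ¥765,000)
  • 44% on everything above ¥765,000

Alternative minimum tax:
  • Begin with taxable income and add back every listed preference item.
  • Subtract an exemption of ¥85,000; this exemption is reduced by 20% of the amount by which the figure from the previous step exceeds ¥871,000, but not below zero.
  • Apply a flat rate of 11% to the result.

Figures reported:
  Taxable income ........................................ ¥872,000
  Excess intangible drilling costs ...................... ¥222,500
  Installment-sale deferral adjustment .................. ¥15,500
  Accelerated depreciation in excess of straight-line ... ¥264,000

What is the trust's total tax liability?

Alternative minimum tax:
  Adjusted income: ¥872,000 + ¥222,500 + ¥15,500 + ¥264,000 = ¥1,374,000
  Exemption: 20% × (¥1,374,000 − ¥871,000) = ¥100,600 ≥ ¥85,000, so the exemption is fully phased out
  Base: ¥1,374,000 − ¥0 = ¥1,374,000
  ¥1,374,000 × 11% = ¥151,140

Regular tax:
  ¥165,000 × 13% = ¥21,450
  ¥527,000 × 26% = ¥137,020
  ¥73,000 × 38% = ¥27,740
  ¥107,000 × 44% = ¥47,080
  → ¥233,290

¥233,290 > ¥151,140, so the regular tax governs.

¥233,290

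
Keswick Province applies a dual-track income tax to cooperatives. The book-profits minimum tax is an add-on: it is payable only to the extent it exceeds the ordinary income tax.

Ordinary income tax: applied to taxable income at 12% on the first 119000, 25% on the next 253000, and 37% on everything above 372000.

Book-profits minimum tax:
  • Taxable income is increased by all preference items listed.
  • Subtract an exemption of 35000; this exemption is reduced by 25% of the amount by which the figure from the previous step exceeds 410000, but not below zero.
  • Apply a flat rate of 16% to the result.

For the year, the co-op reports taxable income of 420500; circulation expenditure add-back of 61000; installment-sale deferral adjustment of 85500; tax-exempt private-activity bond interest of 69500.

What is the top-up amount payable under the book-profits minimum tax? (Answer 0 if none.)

Book-profits minimum tax:
  Adjusted income: 420500 + 61000 + 85500 + 69500 = 636500
  Exemption: 25% × (636500 − 410000) = 56625 ≥ 35000, so the exemption is fully phased out
  Base: 636500 − 0 = 636500
  636500 × 16% = 101840

Ordinary income tax:
  119000 × 12% = 14280
  253000 × 25% = 63250
  48500 × 37% = 17945
  → 95475

Excess of book-profits minimum tax over ordinary income tax: 101840 − 95475 = 6365.

6365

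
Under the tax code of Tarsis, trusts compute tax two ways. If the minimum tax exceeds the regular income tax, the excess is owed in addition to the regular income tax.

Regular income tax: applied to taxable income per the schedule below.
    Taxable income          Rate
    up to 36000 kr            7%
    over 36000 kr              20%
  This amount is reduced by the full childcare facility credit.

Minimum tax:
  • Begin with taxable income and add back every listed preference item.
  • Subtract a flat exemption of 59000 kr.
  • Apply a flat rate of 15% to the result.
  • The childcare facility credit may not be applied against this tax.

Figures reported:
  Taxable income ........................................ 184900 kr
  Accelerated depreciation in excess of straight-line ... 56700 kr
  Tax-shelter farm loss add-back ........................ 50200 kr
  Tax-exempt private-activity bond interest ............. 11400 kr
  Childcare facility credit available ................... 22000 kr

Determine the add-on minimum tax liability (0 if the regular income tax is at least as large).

Regular income tax:
  36000 kr × 7% = 2520 kr
  148900 kr × 20% = 29780 kr
  → 32300 kr
  Less childcare facility credit 22000 kr → 10300 kr

Minimum tax:
  Adjusted income: 184900 kr + 56700 kr + 50200 kr + 11400 kr = 303200 kr
  Less exemption 59000 kr → base 244200 kr
  244200 kr × 15% = 36630 kr

Excess of minimum tax over regular income tax: 36630 kr − 10300 kr = 26330 kr.

26330 kr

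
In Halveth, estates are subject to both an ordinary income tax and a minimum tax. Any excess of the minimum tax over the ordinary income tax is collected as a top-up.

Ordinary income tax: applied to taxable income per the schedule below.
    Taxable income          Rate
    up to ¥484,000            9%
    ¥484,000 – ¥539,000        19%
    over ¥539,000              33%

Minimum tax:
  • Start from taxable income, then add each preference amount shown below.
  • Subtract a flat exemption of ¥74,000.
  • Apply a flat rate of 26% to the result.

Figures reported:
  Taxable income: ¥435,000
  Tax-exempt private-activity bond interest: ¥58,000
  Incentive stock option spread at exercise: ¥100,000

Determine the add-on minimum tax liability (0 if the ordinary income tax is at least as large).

¥95,790

Minimum tax:
  Adjusted income: ¥435,000 + ¥58,000 + ¥100,000 = ¥593,000
  Less exemption ¥74,000 → base ¥519,000
  ¥519,000 × 26% = ¥134,940

Ordinary income tax:
  ¥435,000 × 9% = ¥39,150

Excess of minimum tax over ordinary income tax: ¥134,940 − ¥39,150 = ¥95,790.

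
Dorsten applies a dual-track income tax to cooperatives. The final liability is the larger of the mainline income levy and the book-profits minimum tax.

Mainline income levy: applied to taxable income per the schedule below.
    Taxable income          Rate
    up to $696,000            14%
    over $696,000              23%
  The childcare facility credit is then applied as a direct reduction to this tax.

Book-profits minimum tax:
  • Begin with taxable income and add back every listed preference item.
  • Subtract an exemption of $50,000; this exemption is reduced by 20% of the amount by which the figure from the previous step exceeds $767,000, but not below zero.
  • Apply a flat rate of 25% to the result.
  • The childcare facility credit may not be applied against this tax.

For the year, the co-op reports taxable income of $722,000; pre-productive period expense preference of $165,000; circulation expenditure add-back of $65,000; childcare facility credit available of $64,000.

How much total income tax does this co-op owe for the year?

Mainline income levy:
  $696,000 × 14% = $97,440
  $26,000 × 23% = $5,980
  → $103,420
  Less childcare facility credit $64,000 → $39,420

Book-profits minimum tax:
  Adjusted income: $722,000 + $165,000 + $65,000 = $952,000
  Exemption: $50,000 − 20% × ($952,000 − $767,000) = $50,000 − $37,000 = $13,000
  Base: $952,000 − $13,000 = $939,000
  $939,000 × 25% = $234,750

$234,750 > $39,420, so the book-profits minimum tax is the binding amount.

$234,750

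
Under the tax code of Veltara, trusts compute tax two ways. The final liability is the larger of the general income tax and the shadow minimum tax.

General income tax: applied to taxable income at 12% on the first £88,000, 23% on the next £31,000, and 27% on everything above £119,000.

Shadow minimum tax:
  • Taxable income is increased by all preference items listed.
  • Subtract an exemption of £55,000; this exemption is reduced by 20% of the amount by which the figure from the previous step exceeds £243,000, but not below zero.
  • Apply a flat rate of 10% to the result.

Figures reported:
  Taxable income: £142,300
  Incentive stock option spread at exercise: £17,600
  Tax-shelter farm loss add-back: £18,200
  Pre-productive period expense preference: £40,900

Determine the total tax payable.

Shadow minimum tax:
  Adjusted income: £142,300 + £17,600 + £18,200 + £40,900 = £219,000
  Exemption: £219,000 ≤ £243,000, so full £55,000 applies
  Base: £219,000 − £55,000 = £164,000
  £164,000 × 10% = £16,400

General income tax:
  £88,000 × 12% = £10,560
  £31,000 × 23% = £7,130
  £23,300 × 27% = £6,291
  → £23,981

£23,981 > £16,400, so the general income tax governs.

£23,981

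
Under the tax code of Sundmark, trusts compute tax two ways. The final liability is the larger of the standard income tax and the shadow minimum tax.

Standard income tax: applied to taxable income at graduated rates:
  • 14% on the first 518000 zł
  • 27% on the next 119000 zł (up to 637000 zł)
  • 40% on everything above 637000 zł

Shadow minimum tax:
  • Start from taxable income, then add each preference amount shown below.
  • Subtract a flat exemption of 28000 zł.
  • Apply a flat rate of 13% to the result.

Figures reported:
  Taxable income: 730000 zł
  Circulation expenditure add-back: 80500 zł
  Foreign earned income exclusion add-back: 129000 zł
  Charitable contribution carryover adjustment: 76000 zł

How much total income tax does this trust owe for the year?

Shadow minimum tax:
  Adjusted income: 730000 zł + 80500 zł + 129000 zł + 76000 zł = 1015500 zł
  Less exemption 28000 zł → base 987500 zł
  987500 zł × 13% = 128375 zł

Standard income tax:
  518000 zł × 14% = 72520 zł
  119000 zł × 27% = 32130 zł
  93000 zł × 40% = 37200 zł
  → 141850 zł

141850 zł > 128375 zł, so the standard income tax governs.

141850 zł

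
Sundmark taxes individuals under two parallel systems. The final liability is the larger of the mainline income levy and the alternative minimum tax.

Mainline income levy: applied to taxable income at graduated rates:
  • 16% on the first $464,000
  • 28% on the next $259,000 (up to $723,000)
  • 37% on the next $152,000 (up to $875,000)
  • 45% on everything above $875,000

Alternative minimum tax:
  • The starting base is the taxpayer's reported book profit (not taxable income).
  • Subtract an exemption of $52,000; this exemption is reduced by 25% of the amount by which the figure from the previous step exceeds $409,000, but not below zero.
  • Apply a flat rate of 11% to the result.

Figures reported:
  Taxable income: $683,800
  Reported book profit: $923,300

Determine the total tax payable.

Mainline income levy:
  $464,000 × 16% = $74,240
  $219,800 × 28% = $61,544
  → $135,784

Alternative minimum tax:
  Base (reported book profit): $923,300
  Exemption: 25% × ($923,300 − $409,000) = $128,575 ≥ $52,000, so the exemption is fully phased out
  Base: $923,300 − $0 = $923,300
  $923,300 × 11% = $101,563

$135,784 > $101,563, so the mainline income levy governs.

$135,784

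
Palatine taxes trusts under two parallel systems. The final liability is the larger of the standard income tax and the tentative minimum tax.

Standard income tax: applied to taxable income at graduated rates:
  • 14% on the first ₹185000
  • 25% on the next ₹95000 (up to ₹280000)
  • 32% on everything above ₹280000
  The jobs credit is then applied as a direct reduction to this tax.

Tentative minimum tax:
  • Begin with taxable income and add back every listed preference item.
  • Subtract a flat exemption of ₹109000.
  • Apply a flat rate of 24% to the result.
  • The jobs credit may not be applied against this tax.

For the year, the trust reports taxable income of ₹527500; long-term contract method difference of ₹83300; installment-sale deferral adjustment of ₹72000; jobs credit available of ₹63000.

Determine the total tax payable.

Tentative minimum tax:
  Adjusted income: ₹527500 + ₹83300 + ₹72000 = ₹682800
  Less exemption ₹109000 → base ₹573800
  ₹573800 × 24% = ₹137712

Standard income tax:
  ₹185000 × 14% = ₹25900
  ₹95000 × 25% = ₹23750
  ₹247500 × 32% = ₹79200
  → ₹128850
  Less jobs credit ₹63000 → ₹65850

₹137712 > ₹65850, so the tentative minimum tax is the binding amount.

₹137712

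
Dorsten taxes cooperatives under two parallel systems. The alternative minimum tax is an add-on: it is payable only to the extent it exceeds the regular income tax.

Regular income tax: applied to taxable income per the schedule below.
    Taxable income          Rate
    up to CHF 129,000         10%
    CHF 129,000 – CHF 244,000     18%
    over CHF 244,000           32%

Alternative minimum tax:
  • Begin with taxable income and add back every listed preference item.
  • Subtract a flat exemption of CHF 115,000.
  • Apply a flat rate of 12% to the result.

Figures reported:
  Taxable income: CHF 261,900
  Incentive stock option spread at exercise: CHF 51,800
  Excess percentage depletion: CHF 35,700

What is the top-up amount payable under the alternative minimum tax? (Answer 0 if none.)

CHF 0

Regular income tax:
  CHF 129,000 × 10% = CHF 12,900
  CHF 115,000 × 18% = CHF 20,700
  CHF 17,900 × 32% = CHF 5,728
  → CHF 39,328

Alternative minimum tax:
  Adjusted income: CHF 261,900 + CHF 51,800 + CHF 35,700 = CHF 349,400
  Less exemption CHF 115,000 → base CHF 234,400
  CHF 234,400 × 12% = CHF 28,128

CHF 28,128 ≤ CHF 39,328, so no add-on is due.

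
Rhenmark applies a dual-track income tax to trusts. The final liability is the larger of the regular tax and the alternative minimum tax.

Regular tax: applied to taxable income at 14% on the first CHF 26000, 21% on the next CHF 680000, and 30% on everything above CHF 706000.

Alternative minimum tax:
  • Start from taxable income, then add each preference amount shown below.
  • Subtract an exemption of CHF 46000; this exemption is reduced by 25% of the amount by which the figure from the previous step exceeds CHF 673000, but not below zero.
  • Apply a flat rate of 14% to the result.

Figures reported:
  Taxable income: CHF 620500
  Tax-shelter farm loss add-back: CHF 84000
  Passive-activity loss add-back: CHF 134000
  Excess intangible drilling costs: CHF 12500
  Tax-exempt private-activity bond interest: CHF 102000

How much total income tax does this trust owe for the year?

Alternative minimum tax:
  Adjusted income: CHF 620500 + CHF 84000 + CHF 134000 + CHF 12500 + CHF 102000 = CHF 953000
  Exemption: 25% × (CHF 953000 − CHF 673000) = CHF 70000 ≥ CHF 46000, so the exemption is fully phased out
  Base: CHF 953000 − CHF 0 = CHF 953000
  CHF 953000 × 14% = CHF 133420

Regular tax:
  CHF 26000 × 14% = CHF 3640
  CHF 594500 × 21% = CHF 124845
  → CHF 128485

CHF 133420 > CHF 128485, so the alternative minimum tax is the binding amount.

CHF 133420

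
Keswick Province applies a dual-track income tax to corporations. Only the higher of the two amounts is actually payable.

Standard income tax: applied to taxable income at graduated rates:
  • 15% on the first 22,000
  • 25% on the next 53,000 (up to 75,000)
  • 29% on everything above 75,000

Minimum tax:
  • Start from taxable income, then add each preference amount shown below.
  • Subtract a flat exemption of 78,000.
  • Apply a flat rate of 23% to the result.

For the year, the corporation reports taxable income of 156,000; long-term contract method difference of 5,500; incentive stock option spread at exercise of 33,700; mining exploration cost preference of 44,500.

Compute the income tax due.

40,040

Minimum tax:
  Adjusted income: 156,000 + 5,500 + 33,700 + 44,500 = 239,700
  Less exemption 78,000 → base 161,700
  161,700 × 23% = 37,191

Standard income tax:
  22,000 × 15% = 3,300
  53,000 × 25% = 13,250
  81,000 × 29% = 23,490
  → 40,040

40,040 > 37,191, so the standard income tax governs.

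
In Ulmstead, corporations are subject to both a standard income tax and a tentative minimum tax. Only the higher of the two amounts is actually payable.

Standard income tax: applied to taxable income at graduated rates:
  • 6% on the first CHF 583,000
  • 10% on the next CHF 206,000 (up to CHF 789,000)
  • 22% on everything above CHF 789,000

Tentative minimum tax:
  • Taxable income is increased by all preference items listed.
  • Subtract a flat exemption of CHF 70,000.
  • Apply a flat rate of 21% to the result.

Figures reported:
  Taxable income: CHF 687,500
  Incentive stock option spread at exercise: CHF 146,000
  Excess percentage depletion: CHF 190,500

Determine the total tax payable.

CHF 200,340

Standard income tax:
  CHF 583,000 × 6% = CHF 34,980
  CHF 104,500 × 10% = CHF 10,450
  → CHF 45,430

Tentative minimum tax:
  Adjusted income: CHF 687,500 + CHF 146,000 + CHF 190,500 = CHF 1,024,000
  Less exemption CHF 70,000 → base CHF 954,000
  CHF 954,000 × 21% = CHF 200,340

CHF 200,340 > CHF 45,430, so the tentative minimum tax is the binding amount.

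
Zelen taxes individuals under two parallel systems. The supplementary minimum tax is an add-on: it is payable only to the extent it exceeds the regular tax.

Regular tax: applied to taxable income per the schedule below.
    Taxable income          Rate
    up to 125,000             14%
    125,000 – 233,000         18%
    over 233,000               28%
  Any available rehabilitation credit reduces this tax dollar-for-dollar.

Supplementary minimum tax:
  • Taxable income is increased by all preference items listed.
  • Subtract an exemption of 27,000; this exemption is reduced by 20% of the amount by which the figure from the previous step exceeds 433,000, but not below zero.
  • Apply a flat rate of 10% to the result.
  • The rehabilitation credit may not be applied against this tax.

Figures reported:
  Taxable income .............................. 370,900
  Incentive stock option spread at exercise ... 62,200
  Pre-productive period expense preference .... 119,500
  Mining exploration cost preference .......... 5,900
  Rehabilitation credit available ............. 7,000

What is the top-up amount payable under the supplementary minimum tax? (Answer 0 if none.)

Supplementary minimum tax:
  Adjusted income: 370,900 + 62,200 + 119,500 + 5,900 = 558,500
  Exemption: 27,000 − 20% × (558,500 − 433,000) = 27,000 − 25,100 = 1,900
  Base: 558,500 − 1,900 = 556,600
  556,600 × 10% = 55,660

Regular tax:
  125,000 × 14% = 17,500
  108,000 × 18% = 19,440
  137,900 × 28% = 38,612
  → 75,552
  Less rehabilitation credit 7,000 → 68,552

55,660 ≤ 68,552, so no add-on is due.

0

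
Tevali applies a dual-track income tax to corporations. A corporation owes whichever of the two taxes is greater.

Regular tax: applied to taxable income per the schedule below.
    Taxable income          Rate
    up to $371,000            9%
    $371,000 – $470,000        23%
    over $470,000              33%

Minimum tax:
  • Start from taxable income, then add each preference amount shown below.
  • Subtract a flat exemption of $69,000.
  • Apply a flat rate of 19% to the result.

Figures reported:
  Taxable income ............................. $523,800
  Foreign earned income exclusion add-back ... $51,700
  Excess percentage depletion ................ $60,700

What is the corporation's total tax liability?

$107,768

Minimum tax:
  Adjusted income: $523,800 + $51,700 + $60,700 = $636,200
  Less exemption $69,000 → base $567,200
  $567,200 × 19% = $107,768

Regular tax:
  $371,000 × 9% = $33,390
  $99,000 × 23% = $22,770
  $53,800 × 33% = $17,754
  → $73,914

$107,768 > $73,914, so the minimum tax is the binding amount.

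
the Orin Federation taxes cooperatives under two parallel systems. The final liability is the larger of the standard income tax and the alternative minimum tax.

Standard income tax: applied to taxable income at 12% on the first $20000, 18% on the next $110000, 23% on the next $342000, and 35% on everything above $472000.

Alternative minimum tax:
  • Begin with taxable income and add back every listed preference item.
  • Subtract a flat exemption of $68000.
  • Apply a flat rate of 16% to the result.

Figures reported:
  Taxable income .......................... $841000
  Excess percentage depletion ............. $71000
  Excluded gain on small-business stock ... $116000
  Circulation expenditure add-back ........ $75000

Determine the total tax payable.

$230010

Standard income tax:
  $20000 × 12% = $2400
  $110000 × 18% = $19800
  $342000 × 23% = $78660
  $369000 × 35% = $129150
  → $230010

Alternative minimum tax:
  Adjusted income: $841000 + $71000 + $116000 + $75000 = $1103000
  Less exemption $68000 → base $1035000
  $1035000 × 16% = $165600

$230010 > $165600, so the standard income tax governs.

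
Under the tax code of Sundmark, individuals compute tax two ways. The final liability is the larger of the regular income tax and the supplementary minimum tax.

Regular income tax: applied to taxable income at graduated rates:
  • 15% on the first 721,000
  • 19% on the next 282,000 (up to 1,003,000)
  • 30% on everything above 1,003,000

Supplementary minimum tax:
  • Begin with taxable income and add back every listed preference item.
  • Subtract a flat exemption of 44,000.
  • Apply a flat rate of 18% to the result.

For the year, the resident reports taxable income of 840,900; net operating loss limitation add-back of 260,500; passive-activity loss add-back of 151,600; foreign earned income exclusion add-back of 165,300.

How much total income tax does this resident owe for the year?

Regular income tax:
  721,000 × 15% = 108,150
  119,900 × 19% = 22,781
  → 130,931

Supplementary minimum tax:
  Adjusted income: 840,900 + 260,500 + 151,600 + 165,300 = 1,418,300
  Less exemption 44,000 → base 1,374,300
  1,374,300 × 18% = 247,374

247,374 > 130,931, so the supplementary minimum tax is the binding amount.

247,374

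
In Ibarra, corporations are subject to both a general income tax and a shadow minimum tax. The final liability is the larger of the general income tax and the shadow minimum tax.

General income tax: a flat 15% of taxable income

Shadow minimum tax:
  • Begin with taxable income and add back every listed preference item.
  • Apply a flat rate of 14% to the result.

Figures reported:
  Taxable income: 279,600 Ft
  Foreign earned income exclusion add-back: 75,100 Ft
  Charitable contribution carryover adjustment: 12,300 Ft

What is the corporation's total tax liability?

51,380 Ft

Shadow minimum tax:
  Adjusted income: 279,600 Ft + 75,100 Ft + 12,300 Ft = 367,000 Ft
  367,000 Ft × 14% = 51,380 Ft

General income tax:
  279,600 Ft × 15% = 41,940 Ft

51,380 Ft > 41,940 Ft, so the shadow minimum tax is the binding amount.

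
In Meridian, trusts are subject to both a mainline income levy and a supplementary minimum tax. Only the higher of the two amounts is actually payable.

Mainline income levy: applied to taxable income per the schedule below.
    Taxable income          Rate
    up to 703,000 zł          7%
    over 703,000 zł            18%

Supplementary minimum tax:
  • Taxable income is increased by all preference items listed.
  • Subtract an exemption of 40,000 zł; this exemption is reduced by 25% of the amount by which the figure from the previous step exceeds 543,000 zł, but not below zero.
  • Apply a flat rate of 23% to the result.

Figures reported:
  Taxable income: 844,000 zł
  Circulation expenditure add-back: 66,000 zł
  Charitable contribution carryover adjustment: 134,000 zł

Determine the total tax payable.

Supplementary minimum tax:
  Adjusted income: 844,000 zł + 66,000 zł + 134,000 zł = 1,044,000 zł
  Exemption: 25% × (1,044,000 zł − 543,000 zł) = 125,250 zł ≥ 40,000 zł, so the exemption is fully phased out
  Base: 1,044,000 zł − 0 zł = 1,044,000 zł
  1,044,000 zł × 23% = 240,120 zł

Mainline income levy:
  703,000 zł × 7% = 49,210 zł
  141,000 zł × 18% = 25,380 zł
  → 74,590 zł

240,120 zł > 74,590 zł, so the supplementary minimum tax is the binding amount.

240,120 zł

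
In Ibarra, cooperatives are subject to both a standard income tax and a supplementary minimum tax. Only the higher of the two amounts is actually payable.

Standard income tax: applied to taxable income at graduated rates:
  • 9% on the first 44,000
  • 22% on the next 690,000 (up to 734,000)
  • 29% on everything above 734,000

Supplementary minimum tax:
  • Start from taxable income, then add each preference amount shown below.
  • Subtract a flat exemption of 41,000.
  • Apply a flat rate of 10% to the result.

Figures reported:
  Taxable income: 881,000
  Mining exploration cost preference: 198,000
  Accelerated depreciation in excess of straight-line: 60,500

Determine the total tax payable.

Standard income tax:
  44,000 × 9% = 3,960
  690,000 × 22% = 151,800
  147,000 × 29% = 42,630
  → 198,390

Supplementary minimum tax:
  Adjusted income: 881,000 + 198,000 + 60,500 = 1,139,500
  Less exemption 41,000 → base 1,098,500
  1,098,500 × 10% = 109,850

198,390 > 109,850, so the standard income tax governs.

198,390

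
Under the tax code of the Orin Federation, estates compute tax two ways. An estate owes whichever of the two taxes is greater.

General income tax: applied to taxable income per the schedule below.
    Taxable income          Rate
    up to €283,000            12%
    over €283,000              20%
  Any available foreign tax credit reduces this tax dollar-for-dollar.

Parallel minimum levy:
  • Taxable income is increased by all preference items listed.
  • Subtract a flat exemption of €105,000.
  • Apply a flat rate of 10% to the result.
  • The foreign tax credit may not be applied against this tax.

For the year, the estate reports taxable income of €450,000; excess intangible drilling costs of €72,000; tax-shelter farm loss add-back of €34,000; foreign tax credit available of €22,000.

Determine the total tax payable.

€45,360

Parallel minimum levy:
  Adjusted income: €450,000 + €72,000 + €34,000 = €556,000
  Less exemption €105,000 → base €451,000
  €451,000 × 10% = €45,100

General income tax:
  €283,000 × 12% = €33,960
  €167,000 × 20% = €33,400
  → €67,360
  Less foreign tax credit €22,000 → €45,360

€45,360 > €45,100, so the general income tax governs.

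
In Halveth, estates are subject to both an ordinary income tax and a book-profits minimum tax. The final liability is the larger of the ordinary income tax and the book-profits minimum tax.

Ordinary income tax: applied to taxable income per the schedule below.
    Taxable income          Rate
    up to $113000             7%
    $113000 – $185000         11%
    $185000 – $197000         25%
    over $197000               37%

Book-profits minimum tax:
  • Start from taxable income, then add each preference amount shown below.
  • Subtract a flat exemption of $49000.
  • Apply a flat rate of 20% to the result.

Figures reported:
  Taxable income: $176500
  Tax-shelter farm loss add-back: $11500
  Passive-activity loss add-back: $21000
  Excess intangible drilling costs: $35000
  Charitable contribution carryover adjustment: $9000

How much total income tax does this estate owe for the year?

Ordinary income tax:
  $113000 × 7% = $7910
  $63500 × 11% = $6985
  → $14895

Book-profits minimum tax:
  Adjusted income: $176500 + $11500 + $21000 + $35000 + $9000 = $253000
  Less exemption $49000 → base $204000
  $204000 × 20% = $40800

$40800 > $14895, so the book-profits minimum tax is the binding amount.

$40800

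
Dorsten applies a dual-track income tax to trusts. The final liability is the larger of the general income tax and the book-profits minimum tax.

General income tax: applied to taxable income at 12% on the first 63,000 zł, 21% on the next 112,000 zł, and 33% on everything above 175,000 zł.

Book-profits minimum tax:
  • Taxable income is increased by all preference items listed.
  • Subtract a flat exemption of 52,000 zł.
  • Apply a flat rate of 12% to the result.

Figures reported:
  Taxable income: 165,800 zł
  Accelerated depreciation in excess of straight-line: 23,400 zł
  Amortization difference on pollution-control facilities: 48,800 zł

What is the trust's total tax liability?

Book-profits minimum tax:
  Adjusted income: 165,800 zł + 23,400 zł + 48,800 zł = 238,000 zł
  Less exemption 52,000 zł → base 186,000 zł
  186,000 zł × 12% = 22,320 zł

General income tax:
  63,000 zł × 12% = 7,560 zł
  102,800 zł × 21% = 21,588 zł
  → 29,148 zł

29,148 zł > 22,320 zł, so the general income tax governs.

29,148 zł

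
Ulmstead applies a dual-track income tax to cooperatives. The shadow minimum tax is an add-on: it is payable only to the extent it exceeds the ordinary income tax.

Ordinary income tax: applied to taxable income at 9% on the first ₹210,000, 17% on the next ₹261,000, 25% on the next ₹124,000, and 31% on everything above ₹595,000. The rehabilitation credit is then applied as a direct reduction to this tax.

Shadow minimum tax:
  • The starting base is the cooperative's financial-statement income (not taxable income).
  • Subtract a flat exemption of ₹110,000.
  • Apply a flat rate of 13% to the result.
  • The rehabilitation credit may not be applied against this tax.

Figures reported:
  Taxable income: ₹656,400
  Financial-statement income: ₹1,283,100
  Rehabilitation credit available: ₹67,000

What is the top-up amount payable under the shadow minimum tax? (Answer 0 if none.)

Shadow minimum tax:
  Base (financial-statement income): ₹1,283,100
  Less exemption ₹110,000 → base ₹1,173,100
  ₹1,173,100 × 13% = ₹152,503

Ordinary income tax:
  ₹210,000 × 9% = ₹18,900
  ₹261,000 × 17% = ₹44,370
  ₹124,000 × 25% = ₹31,000
  ₹61,400 × 31% = ₹19,034
  → ₹113,304
  Less rehabilitation credit ₹67,000 → ₹46,304

Excess of shadow minimum tax over ordinary income tax: ₹152,503 − ₹46,304 = ₹106,199.

₹106,199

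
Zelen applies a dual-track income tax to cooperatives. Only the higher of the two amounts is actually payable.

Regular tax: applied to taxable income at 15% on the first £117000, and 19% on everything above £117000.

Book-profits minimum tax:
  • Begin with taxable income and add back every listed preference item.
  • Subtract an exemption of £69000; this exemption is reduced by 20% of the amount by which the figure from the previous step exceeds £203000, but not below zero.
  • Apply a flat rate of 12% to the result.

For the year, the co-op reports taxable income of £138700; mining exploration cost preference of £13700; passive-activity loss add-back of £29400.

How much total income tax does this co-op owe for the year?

£21673

Book-profits minimum tax:
  Adjusted income: £138700 + £13700 + £29400 = £181800
  Exemption: £181800 ≤ £203000, so full £69000 applies
  Base: £181800 − £69000 = £112800
  £112800 × 12% = £13536

Regular tax:
  £117000 × 15% = £17550
  £21700 × 19% = £4123
  → £21673

£21673 > £13536, so the regular tax governs.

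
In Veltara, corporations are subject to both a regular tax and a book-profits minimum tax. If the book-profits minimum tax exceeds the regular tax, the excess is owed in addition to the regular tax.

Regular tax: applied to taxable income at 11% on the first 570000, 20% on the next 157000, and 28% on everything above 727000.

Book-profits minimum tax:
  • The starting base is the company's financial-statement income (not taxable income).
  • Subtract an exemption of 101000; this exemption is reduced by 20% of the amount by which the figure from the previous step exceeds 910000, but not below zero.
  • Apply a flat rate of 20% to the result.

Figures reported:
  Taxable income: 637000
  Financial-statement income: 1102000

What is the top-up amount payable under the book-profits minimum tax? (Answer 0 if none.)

Regular tax:
  570000 × 11% = 62700
  67000 × 20% = 13400
  → 76100

Book-profits minimum tax:
  Base (financial-statement income): 1102000
  Exemption: 101000 − 20% × (1102000 − 910000) = 101000 − 38400 = 62600
  Base: 1102000 − 62600 = 1039400
  1039400 × 20% = 207880

Excess of book-profits minimum tax over regular tax: 207880 − 76100 = 131780.

131780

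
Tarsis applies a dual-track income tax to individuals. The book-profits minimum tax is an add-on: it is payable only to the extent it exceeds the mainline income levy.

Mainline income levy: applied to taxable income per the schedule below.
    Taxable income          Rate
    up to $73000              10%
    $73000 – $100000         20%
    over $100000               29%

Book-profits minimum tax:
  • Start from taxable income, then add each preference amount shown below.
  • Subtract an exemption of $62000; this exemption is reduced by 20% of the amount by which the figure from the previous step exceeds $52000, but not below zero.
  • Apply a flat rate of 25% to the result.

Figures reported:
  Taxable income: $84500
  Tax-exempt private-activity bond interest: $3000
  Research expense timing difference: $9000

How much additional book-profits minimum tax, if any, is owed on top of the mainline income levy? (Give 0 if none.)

$1250

Book-profits minimum tax:
  Adjusted income: $84500 + $3000 + $9000 = $96500
  Exemption: $62000 − 20% × ($96500 − $52000) = $62000 − $8900 = $53100
  Base: $96500 − $53100 = $43400
  $43400 × 25% = $10850

Mainline income levy:
  $73000 × 10% = $7300
  $11500 × 20% = $2300
  → $9600

Excess of book-profits minimum tax over mainline income levy: $10850 − $9600 = $1250.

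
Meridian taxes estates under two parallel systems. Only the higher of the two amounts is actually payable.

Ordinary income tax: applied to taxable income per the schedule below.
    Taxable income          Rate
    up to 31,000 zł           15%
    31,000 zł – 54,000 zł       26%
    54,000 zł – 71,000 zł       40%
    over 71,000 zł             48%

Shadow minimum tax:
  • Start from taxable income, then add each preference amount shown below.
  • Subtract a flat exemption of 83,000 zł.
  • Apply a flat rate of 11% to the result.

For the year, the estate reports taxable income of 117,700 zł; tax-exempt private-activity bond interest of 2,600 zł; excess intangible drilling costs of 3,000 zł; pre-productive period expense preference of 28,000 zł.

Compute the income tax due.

Ordinary income tax:
  31,000 zł × 15% = 4,650 zł
  23,000 zł × 26% = 5,980 zł
  17,000 zł × 40% = 6,800 zł
  46,700 zł × 48% = 22,416 zł
  → 39,846 zł

Shadow minimum tax:
  Adjusted income: 117,700 zł + 2,600 zł + 3,000 zł + 28,000 zł = 151,300 zł
  Less exemption 83,000 zł → base 68,300 zł
  68,300 zł × 11% = 7,513 zł

39,846 zł > 7,513 zł, so the ordinary income tax governs.

39,846 zł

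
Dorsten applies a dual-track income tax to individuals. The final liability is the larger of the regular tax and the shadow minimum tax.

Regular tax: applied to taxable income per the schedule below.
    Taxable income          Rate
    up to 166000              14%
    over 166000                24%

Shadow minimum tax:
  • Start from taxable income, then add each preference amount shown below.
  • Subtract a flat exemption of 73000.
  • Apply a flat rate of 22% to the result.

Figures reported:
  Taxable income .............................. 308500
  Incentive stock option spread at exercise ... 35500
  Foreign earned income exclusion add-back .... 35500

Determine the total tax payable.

Shadow minimum tax:
  Adjusted income: 308500 + 35500 + 35500 = 379500
  Less exemption 73000 → base 306500
  306500 × 22% = 67430

Regular tax:
  166000 × 14% = 23240
  142500 × 24% = 34200
  → 57440

67430 > 57440, so the shadow minimum tax is the binding amount.

67430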